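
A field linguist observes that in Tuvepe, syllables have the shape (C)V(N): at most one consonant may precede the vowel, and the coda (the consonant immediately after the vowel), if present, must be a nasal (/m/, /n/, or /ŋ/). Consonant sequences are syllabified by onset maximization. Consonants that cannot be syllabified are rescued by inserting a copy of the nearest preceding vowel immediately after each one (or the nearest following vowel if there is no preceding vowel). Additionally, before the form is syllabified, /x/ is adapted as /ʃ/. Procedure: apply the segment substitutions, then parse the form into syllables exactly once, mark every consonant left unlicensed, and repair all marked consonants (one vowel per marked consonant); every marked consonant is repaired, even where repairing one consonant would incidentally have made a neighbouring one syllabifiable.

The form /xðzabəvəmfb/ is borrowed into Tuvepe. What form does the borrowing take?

ʃaðazabəvəmfəbə

Substitution: /x/ → /ʃ/, giving /ʃðzabəvəmfb/.
Syllabifying with onset maximization leaves /ʃ/, /ð/, /f/, /b/ stranded (only a nasal (/m/, /n/, or /ŋ/) is licensed in coda position; onsets are limited to one consonant).
Inserting the epenthetic vowel yields /ʃ/ → /ʃa/, /ð/ → /ða/, /f/ → /fə/, /b/ → /bə/.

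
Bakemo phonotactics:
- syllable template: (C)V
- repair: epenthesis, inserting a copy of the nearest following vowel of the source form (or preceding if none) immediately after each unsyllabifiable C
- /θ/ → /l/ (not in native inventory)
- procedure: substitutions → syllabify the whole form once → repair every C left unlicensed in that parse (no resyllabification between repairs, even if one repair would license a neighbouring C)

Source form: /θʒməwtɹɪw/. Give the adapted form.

Substitution: /θ/ → /l/, giving /lʒməwtɹɪw/.
Under (C)V, the unsyllabifiable consonants are /l/, /ʒ/, /w/, /t/, /w/ (no codas are permitted; onsets are limited to one consonant).
Epenthesis after each stranded consonant: /l/ → /lə/, /ʒ/ → /ʒə/, /w/ → /wɪ/, /t/ → /tɪ/, /w/ → /wɪ/.

ləʒəməwɪtɪɹɪwɪ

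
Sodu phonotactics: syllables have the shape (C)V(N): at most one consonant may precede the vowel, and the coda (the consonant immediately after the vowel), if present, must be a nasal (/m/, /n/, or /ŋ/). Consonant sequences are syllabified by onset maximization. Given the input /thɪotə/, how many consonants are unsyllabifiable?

1

Under (C)V(N), the unsyllabifiable consonants are /t/ (only a nasal (/m/, /n/, or /ŋ/) is licensed in coda position; onsets are limited to one consonant).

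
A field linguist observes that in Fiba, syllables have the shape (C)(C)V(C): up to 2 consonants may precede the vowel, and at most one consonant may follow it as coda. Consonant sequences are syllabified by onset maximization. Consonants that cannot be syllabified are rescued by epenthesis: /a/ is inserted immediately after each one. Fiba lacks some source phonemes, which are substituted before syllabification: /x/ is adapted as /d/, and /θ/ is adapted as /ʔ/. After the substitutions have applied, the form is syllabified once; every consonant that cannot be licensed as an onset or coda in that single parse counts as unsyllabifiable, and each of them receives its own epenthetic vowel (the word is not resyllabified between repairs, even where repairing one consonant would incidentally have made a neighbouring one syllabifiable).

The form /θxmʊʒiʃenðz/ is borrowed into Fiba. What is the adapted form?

Substitution: /θ/ → /ʔ/, /x/ → /d/, giving /ʔdmʊʒiʃenðz/.
The consonants /ʔ/, /ð/, /z/ cannot be parsed into a legal (C)(C)V(C) syllable (at most one coda consonant is licensed; onsets may contain at most 2 consonants).
Each unlicensed consonant becomes the onset of a new syllable: /ʔ/ → /ʔa/, /ð/ → /ða/, /z/ → /za/.

ʔadmʊʒiʃenðaza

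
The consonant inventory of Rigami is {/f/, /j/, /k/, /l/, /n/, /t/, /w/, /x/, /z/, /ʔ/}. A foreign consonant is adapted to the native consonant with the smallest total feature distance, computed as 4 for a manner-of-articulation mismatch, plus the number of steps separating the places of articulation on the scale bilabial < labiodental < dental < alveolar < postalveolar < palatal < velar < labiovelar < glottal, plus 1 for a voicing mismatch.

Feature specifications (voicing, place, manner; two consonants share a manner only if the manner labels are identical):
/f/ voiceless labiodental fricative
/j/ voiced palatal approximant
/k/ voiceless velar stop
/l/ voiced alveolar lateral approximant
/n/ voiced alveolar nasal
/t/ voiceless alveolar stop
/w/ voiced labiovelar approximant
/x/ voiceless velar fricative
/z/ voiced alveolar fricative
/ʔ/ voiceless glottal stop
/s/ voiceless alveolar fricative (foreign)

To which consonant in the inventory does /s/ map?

z

/z/ is closest: same manner (fricative), place distance 0 (alveolar→alveolar), voicing differs (+1); total 1. Next closest is /f/ at distance 2.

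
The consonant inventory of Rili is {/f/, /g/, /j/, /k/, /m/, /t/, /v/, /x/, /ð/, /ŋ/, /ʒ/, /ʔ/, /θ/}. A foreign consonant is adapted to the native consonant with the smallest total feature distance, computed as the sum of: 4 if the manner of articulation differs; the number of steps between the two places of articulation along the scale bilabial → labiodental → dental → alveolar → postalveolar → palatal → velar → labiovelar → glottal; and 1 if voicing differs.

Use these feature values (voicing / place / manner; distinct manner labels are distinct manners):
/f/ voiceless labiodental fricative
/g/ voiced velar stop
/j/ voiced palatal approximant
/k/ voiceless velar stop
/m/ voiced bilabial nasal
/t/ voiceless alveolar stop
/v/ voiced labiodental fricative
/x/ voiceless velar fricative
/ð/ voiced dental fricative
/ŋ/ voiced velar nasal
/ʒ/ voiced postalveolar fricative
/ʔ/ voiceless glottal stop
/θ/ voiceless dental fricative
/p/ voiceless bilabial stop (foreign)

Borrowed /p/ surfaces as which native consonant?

t

/t/ is closest: same manner (stop), place distance 3 (bilabial→alveolar), same voicing; total 3. Next closest is /f/ at distance 5.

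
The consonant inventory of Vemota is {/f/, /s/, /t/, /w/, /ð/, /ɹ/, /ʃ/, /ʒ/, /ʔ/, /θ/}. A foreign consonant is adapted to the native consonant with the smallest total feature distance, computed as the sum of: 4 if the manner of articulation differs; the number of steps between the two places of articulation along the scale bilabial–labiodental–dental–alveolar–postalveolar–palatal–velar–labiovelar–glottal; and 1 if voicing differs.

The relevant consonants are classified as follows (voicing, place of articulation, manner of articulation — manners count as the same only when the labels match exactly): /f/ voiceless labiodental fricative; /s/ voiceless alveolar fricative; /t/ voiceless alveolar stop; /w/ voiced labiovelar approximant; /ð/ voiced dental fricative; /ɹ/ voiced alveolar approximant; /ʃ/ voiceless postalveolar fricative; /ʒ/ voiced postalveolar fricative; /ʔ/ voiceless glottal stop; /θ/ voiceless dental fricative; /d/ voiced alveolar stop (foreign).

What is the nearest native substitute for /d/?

/t/ is closest: same manner (stop), place distance 0 (alveolar→alveolar), voicing differs (+1); total 1. Next closest is /ɹ/ at distance 4.

t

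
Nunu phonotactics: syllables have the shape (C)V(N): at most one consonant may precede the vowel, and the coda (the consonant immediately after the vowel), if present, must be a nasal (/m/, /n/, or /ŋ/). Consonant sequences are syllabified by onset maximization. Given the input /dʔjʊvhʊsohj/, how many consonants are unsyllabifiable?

The consonants /d/, /ʔ/, /v/, /h/, /j/ cannot be parsed into a legal (C)V(N) syllable (only a nasal (/m/, /n/, or /ŋ/) is licensed in coda position; onsets are limited to one consonant).

5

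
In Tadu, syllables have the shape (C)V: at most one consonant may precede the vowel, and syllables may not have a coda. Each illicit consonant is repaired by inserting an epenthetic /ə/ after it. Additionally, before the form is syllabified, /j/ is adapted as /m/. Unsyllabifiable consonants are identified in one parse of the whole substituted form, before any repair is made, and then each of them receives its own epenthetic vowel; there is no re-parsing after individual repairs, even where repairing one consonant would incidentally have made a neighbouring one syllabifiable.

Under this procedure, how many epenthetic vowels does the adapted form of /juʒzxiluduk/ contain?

3

After substitution the input is /muʒzxiluduk/.
The unsyllabifiable consonants are /ʒ/, /z/, /k/; each receives one epenthetic vowel.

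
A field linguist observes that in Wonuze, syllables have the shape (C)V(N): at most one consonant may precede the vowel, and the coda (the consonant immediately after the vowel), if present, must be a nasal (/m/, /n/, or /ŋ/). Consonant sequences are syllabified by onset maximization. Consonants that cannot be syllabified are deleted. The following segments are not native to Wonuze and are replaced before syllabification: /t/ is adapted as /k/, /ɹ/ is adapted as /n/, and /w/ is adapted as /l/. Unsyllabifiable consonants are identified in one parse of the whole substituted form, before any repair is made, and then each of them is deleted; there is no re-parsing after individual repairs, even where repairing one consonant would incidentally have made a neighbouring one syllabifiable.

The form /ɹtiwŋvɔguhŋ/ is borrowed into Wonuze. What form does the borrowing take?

kivɔgu

Substitution: /ɹ/ → /n/, /t/ → /k/, /w/ → /l/, giving /nkilŋvɔguhŋ/.
Syllabifying with onset maximization leaves /n/, /l/, /ŋ/, /h/, /ŋ/ stranded (only a nasal (/m/, /n/, or /ŋ/) is licensed in coda position; onsets are limited to one consonant).
Each unlicensed consonant is deleted: /n/, /l/, /ŋ/, /h/, /ŋ/.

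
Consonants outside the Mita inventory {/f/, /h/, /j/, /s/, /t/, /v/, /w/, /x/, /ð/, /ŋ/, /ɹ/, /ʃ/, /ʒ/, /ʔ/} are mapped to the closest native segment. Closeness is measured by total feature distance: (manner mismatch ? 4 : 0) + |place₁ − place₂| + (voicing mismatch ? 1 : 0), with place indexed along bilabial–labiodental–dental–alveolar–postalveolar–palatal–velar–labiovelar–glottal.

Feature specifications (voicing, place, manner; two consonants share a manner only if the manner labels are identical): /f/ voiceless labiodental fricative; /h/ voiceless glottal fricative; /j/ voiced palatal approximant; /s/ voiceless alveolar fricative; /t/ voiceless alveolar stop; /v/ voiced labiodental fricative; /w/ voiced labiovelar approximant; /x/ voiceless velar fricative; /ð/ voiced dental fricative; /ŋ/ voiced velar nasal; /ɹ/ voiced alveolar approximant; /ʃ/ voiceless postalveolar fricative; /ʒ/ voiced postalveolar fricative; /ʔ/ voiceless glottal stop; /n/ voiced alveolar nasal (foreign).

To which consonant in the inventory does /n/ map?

/ŋ/ is closest: same manner (nasal), place distance 3 (alveolar→velar), same voicing; total 3. Next closest is /ɹ/ at distance 4.

ŋ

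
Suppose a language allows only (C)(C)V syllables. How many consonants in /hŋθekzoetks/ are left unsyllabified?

4

Syllabifying with onset maximization leaves /h/, /t/, /k/, /s/ stranded (no codas are permitted; onsets may contain at most 2 consonants).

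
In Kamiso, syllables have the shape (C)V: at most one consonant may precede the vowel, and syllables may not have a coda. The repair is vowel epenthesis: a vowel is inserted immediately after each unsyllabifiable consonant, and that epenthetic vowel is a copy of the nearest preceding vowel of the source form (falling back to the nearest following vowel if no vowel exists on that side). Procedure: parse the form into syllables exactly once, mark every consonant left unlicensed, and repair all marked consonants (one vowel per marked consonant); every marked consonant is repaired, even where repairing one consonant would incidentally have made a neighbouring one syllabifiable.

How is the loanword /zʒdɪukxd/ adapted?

The consonants /z/, /ʒ/, /k/, /x/, /d/ cannot be parsed into a legal (C)V syllable (no codas are permitted; onsets are limited to one consonant).
Inserting the epenthetic vowel yields /z/ → /zɪ/, /ʒ/ → /ʒɪ/, /k/ → /ku/, /x/ → /xu/, /d/ → /du/.

zɪʒɪdɪukuxudu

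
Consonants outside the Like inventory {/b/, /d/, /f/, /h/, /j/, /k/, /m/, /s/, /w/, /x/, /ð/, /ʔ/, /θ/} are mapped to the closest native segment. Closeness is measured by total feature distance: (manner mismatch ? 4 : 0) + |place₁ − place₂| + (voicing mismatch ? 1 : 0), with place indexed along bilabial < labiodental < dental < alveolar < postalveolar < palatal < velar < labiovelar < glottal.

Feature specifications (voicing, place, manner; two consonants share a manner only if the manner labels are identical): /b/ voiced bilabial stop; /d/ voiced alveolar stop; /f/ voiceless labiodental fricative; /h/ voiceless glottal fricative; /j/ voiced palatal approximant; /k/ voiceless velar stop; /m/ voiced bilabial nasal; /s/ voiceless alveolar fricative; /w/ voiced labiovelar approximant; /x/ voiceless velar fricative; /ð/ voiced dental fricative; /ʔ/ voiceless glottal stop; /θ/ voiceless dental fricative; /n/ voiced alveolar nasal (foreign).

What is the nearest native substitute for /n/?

m

/m/ is closest: same manner (nasal), place distance 3 (alveolar→bilabial), same voicing; total 3. Next closest is /d/ at distance 4.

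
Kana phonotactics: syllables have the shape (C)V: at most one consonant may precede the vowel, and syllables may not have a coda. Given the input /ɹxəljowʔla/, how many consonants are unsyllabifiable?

The consonants /ɹ/, /l/, /w/, /ʔ/ cannot be parsed into a legal (C)V syllable (no codas are permitted; onsets are limited to one consonant).

4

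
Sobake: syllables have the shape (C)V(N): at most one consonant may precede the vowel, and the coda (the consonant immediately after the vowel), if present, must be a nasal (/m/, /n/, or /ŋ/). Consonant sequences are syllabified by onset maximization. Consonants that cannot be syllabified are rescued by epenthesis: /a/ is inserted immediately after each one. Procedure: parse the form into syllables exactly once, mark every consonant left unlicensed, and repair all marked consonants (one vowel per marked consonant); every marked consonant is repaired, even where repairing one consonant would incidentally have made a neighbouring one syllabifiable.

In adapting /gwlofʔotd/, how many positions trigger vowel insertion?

The unsyllabifiable consonants are /g/, /w/, /f/, /t/, /d/; each receives one epenthetic vowel.

5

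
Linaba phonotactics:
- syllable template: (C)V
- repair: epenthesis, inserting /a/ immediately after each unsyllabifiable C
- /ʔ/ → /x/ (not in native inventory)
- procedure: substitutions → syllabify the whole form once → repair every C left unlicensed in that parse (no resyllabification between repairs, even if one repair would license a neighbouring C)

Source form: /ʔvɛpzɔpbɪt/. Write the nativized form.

Substitution: /ʔ/ → /x/, giving /xvɛpzɔpbɪt/.
Syllabifying with onset maximization leaves /x/, /p/, /p/, /t/ stranded (no codas are permitted; onsets are limited to one consonant).
Inserting the epenthetic vowel yields /x/ → /xa/, /p/ → /pa/, /p/ → /pa/, /t/ → /ta/.

xavɛpazɔpabɪta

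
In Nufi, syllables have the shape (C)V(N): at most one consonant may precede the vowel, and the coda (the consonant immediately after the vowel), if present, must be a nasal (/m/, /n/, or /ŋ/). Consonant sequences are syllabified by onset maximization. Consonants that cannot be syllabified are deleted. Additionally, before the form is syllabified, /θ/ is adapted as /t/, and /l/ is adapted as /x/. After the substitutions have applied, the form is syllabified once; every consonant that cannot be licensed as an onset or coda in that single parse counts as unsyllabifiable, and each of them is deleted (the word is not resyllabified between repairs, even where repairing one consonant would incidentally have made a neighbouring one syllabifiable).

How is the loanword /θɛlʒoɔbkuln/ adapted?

tɛʒoɔku

Substitution: /θ/ → /t/, /l/ → /x/, giving /tɛxʒoɔbkuxn/.
The consonants /x/, /b/, /x/, /n/ cannot be parsed into a legal (C)V(N) syllable (only a nasal (/m/, /n/, or /ŋ/) is licensed in coda position; onsets are limited to one consonant).
Deletion applies to /x/, /b/, /x/, /n/.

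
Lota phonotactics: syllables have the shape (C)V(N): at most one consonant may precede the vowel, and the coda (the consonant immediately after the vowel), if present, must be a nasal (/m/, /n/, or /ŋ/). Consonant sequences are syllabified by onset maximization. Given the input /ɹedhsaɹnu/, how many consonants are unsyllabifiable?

3

Under (C)V(N), the unsyllabifiable consonants are /d/, /h/, /ɹ/ (only a nasal (/m/, /n/, or /ŋ/) is licensed in coda position; onsets are limited to one consonant).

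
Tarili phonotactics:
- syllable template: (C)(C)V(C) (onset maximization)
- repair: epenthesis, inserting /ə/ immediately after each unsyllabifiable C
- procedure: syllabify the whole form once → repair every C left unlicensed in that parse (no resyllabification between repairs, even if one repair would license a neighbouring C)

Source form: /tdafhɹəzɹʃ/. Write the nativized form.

tdafhɹəzɹəʃə

Syllabifying with onset maximization leaves /ɹ/, /ʃ/ stranded (at most one coda consonant is licensed; onsets may contain at most 2 consonants).
Epenthesis after each stranded consonant: /ɹ/ → /ɹə/, /ʃ/ → /ʃə/.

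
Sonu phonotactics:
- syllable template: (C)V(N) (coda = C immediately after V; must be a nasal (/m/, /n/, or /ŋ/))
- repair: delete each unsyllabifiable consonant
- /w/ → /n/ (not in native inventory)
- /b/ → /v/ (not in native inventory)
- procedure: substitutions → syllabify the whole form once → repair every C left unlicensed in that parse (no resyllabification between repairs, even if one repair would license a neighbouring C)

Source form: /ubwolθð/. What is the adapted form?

uno

Substitution: /b/ → /v/, /w/ → /n/, giving /uvnolθð/.
Syllabifying with onset maximization leaves /v/, /l/, /θ/, /ð/ stranded (only a nasal (/m/, /n/, or /ŋ/) is licensed in coda position; onsets are limited to one consonant).
Deleting the stranded consonants removes /v/, /l/, /θ/, /ð/.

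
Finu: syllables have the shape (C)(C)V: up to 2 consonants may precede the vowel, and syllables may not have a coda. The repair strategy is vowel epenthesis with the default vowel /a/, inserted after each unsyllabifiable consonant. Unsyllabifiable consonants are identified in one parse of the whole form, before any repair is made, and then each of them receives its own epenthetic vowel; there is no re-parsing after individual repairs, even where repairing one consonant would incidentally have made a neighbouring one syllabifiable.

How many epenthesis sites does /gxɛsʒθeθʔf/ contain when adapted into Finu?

4

The unsyllabifiable consonants are /s/, /θ/, /ʔ/, /f/; each receives one epenthetic vowel.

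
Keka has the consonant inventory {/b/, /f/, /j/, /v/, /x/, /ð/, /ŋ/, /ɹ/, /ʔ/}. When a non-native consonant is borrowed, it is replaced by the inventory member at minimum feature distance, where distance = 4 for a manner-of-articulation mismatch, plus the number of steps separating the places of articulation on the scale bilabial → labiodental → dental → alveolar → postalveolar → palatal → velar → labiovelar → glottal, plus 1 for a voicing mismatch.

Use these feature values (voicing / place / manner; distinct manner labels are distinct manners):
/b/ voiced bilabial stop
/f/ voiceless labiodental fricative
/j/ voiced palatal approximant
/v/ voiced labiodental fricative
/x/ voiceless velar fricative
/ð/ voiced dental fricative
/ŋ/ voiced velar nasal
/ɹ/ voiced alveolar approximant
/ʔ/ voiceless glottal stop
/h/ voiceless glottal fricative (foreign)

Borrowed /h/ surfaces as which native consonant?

x

/x/ is closest: same manner (fricative), place distance 2 (glottal→velar), same voicing; total 2. Next closest is /ʔ/ at distance 4.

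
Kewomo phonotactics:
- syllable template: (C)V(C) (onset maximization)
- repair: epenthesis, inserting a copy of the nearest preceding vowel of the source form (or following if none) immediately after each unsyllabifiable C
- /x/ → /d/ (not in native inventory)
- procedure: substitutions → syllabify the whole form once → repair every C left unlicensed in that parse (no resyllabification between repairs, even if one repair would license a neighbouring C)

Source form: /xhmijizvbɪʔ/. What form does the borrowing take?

dihimijizvibɪʔ

Substitution: /x/ → /d/, giving /dhmijizvbɪʔ/.
Under (C)V(C), the unsyllabifiable consonants are /d/, /h/, /v/ (at most one coda consonant is licensed; onsets are limited to one consonant).
Inserting the epenthetic vowel yields /d/ → /di/, /h/ → /hi/, /v/ → /vi/.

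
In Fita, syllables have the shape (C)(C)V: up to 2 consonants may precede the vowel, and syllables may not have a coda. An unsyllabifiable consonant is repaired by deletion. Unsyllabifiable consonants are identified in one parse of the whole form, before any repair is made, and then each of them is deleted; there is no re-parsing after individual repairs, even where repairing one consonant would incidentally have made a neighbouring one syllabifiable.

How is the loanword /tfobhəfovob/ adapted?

tfobhəfovo

The consonants /b/ cannot be parsed into a legal (C)(C)V syllable (no codas are permitted; onsets may contain at most 2 consonants).
Deletion applies to /b/.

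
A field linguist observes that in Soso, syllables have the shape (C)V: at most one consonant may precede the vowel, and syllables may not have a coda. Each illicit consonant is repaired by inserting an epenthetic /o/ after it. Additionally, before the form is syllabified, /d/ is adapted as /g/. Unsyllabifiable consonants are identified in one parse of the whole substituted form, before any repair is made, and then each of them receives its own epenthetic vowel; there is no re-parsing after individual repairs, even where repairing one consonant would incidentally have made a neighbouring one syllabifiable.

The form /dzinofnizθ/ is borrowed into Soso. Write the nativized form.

gozinofonizoθo

Substitution: /d/ → /g/, giving /gzinofnizθ/.
The consonants /g/, /f/, /z/, /θ/ cannot be parsed into a legal (C)V syllable (no codas are permitted; onsets are limited to one consonant).
Each unlicensed consonant becomes the onset of a new syllable: /g/ → /go/, /f/ → /fo/, /z/ → /zo/, /θ/ → /θo/.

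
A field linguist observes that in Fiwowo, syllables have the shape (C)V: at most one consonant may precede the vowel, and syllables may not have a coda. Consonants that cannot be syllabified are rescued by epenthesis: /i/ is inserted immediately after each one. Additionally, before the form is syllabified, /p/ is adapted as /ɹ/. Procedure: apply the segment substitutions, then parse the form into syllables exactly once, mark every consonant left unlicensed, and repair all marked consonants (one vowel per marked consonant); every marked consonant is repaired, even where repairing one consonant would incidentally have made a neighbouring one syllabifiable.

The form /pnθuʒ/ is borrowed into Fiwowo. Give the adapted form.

Substitution: /p/ → /ɹ/, giving /ɹnθuʒ/.
The consonants /ɹ/, /n/, /ʒ/ cannot be parsed into a legal (C)V syllable (no codas are permitted; onsets are limited to one consonant).
Inserting the epenthetic vowel yields /ɹ/ → /ɹi/, /n/ → /ni/, /ʒ/ → /ʒi/.

ɹiniθuʒi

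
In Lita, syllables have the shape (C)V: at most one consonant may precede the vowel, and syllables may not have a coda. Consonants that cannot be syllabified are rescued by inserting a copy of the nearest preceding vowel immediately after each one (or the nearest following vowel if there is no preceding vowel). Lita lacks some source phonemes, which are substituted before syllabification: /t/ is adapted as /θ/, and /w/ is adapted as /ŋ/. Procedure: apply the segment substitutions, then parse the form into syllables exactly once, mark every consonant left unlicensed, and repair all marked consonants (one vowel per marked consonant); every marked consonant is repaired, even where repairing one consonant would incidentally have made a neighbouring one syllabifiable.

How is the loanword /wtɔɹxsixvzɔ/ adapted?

Substitution: /w/ → /ŋ/, /t/ → /θ/, giving /ŋθɔɹxsixvzɔ/.
Syllabifying with onset maximization leaves /ŋ/, /ɹ/, /x/, /x/, /v/ stranded (no codas are permitted; onsets are limited to one consonant).
Each unlicensed consonant becomes the onset of a new syllable: /ŋ/ → /ŋɔ/, /ɹ/ → /ɹɔ/, /x/ → /xɔ/, /x/ → /xi/, /v/ → /vi/.

ŋɔθɔɹɔxɔsixivizɔ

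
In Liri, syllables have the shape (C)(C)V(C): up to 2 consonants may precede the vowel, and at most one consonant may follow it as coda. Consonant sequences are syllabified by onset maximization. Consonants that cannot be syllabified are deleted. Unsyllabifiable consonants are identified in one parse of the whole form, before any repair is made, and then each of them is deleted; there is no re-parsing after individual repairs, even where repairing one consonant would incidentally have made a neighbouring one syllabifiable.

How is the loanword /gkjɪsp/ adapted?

kjɪs

Syllabifying with onset maximization leaves /g/, /p/ stranded (at most one coda consonant is licensed; onsets may contain at most 2 consonants).
Each unlicensed consonant is deleted: /g/, /p/.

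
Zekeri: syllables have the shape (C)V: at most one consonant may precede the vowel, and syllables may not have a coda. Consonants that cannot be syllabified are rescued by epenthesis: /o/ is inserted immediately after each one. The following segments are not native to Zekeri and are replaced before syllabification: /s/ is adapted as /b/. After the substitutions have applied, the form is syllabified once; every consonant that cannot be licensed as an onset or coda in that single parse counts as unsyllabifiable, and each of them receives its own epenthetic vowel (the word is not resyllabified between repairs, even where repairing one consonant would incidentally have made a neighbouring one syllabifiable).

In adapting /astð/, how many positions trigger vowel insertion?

3

After substitution the input is /abtð/.
The unsyllabifiable consonants are /b/, /t/, /ð/; each receives one epenthetic vowel.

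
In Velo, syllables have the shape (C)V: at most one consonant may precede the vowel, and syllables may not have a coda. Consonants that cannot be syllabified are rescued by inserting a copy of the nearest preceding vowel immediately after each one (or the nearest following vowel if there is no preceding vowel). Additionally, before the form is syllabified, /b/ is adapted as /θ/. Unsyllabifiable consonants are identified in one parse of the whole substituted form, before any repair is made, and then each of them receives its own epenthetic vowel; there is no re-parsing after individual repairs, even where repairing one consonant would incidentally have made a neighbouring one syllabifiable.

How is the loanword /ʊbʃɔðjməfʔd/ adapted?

Substitution: /b/ → /θ/, giving /ʊθʃɔðjməfʔd/.
The consonants /θ/, /ð/, /j/, /f/, /ʔ/, /d/ cannot be parsed into a legal (C)V syllable (no codas are permitted; onsets are limited to one consonant).
Inserting the epenthetic vowel yields /θ/ → /θʊ/, /ð/ → /ðɔ/, /j/ → /jɔ/, /f/ → /fə/, /ʔ/ → /ʔə/, /d/ → /də/.

ʊθʊʃɔðɔjɔməfəʔədə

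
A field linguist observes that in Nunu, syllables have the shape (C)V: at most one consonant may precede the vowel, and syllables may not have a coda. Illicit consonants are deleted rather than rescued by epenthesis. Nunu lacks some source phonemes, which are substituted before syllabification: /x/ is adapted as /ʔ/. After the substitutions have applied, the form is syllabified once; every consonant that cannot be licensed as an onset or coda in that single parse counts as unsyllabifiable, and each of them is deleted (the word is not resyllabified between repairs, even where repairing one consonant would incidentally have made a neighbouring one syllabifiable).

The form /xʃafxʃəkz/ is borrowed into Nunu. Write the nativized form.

Substitution: /x/ → /ʔ/, giving /ʔʃafʔʃəkz/.
Under (C)V, the unsyllabifiable consonants are /ʔ/, /f/, /ʔ/, /k/, /z/ (no codas are permitted; onsets are limited to one consonant).
Deleting the stranded consonants removes /ʔ/, /f/, /ʔ/, /k/, /z/.

ʃaʃə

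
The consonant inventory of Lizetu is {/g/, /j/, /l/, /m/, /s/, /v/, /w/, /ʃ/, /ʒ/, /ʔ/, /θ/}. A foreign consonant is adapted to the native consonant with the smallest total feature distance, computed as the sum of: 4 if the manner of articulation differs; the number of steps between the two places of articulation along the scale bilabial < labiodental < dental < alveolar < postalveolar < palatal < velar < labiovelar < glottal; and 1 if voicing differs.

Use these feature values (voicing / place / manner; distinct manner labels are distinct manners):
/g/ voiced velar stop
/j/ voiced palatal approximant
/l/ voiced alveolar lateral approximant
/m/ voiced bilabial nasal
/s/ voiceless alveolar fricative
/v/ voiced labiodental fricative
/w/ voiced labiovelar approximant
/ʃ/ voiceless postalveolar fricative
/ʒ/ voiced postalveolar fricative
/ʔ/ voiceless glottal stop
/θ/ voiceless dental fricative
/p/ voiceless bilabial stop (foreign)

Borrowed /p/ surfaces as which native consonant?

/m/ is closest: manner differs (stop→nasal, +4), place distance 0 (bilabial→bilabial), voicing differs (+1); total 5. Next closest is /v/ at distance 6.

m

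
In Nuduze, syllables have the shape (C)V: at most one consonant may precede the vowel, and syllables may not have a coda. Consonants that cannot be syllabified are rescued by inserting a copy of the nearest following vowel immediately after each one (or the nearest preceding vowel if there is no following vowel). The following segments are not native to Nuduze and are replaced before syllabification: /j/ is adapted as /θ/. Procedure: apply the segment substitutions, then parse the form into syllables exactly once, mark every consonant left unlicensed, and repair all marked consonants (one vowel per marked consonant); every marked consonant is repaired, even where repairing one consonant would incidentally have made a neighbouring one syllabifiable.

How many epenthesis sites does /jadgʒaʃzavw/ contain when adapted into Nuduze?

After substitution the input is /θadgʒaʃzavw/.
The unsyllabifiable consonants are /d/, /g/, /ʃ/, /v/, /w/; each receives one epenthetic vowel.

5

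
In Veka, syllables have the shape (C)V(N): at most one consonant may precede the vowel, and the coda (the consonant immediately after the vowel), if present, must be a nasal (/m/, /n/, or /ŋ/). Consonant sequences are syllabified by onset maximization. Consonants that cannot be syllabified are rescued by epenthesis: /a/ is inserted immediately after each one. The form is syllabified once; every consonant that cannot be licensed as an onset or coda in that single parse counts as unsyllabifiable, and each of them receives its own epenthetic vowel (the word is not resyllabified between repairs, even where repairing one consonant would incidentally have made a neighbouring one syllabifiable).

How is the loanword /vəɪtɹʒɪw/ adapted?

vəɪtaɹaʒɪwa

The consonants /t/, /ɹ/, /w/ cannot be parsed into a legal (C)V(N) syllable (only a nasal (/m/, /n/, or /ŋ/) is licensed in coda position; onsets are limited to one consonant).
Epenthesis after each stranded consonant: /t/ → /ta/, /ɹ/ → /ɹa/, /w/ → /wa/.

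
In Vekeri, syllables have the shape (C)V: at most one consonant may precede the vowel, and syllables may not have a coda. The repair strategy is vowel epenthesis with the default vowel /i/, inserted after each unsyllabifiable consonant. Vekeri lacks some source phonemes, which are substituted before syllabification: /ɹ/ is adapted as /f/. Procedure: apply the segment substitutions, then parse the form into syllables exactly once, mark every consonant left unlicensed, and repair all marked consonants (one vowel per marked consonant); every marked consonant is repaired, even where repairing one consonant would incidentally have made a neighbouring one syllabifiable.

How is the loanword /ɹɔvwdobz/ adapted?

fɔviwidobizi

Substitution: /ɹ/ → /f/, giving /fɔvwdobz/.
The consonants /v/, /w/, /b/, /z/ cannot be parsed into a legal (C)V syllable (no codas are permitted; onsets are limited to one consonant).
Epenthesis after each stranded consonant: /v/ → /vi/, /w/ → /wi/, /b/ → /bi/, /z/ → /zi/.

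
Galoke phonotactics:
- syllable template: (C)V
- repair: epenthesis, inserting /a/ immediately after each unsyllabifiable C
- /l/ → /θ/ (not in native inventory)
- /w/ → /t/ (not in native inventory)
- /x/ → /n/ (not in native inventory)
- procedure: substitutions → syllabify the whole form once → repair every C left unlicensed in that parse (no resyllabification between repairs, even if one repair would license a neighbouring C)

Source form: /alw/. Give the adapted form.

Substitution: /l/ → /θ/, /w/ → /t/, giving /aθt/.
The consonants /θ/, /t/ cannot be parsed into a legal (C)V syllable (no codas are permitted; onsets are limited to one consonant).
Inserting the epenthetic vowel yields /θ/ → /θa/, /t/ → /ta/.

aθata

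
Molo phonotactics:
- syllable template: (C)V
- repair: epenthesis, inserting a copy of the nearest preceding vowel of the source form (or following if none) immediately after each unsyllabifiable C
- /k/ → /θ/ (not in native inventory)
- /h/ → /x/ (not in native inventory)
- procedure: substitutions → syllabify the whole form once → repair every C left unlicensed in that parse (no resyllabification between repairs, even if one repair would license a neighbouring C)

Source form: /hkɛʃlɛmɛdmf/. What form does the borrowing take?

Substitution: /h/ → /x/, /k/ → /θ/, giving /xθɛʃlɛmɛdmf/.
Syllabifying with onset maximization leaves /x/, /ʃ/, /d/, /m/, /f/ stranded (no codas are permitted; onsets are limited to one consonant).
Inserting the epenthetic vowel yields /x/ → /xɛ/, /ʃ/ → /ʃɛ/, /d/ → /dɛ/, /m/ → /mɛ/, /f/ → /fɛ/.

xɛθɛʃɛlɛmɛdɛmɛfɛ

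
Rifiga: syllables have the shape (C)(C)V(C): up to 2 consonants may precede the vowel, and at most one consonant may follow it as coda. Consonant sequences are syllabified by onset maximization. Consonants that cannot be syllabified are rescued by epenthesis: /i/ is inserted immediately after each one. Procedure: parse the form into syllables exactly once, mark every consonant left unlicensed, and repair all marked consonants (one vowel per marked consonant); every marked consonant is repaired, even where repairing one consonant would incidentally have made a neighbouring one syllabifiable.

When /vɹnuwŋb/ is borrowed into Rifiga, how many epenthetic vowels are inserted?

The unsyllabifiable consonants are /v/, /ŋ/, /b/; each receives one epenthetic vowel.

3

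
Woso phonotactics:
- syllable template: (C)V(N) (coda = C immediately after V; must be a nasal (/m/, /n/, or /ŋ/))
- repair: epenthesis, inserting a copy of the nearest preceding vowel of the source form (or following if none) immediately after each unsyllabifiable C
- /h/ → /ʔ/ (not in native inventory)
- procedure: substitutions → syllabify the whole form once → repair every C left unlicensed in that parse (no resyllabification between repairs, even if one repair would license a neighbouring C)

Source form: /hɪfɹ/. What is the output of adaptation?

ʔɪfɪɹɪ

Substitution: /h/ → /ʔ/, giving /ʔɪfɹ/.
Syllabifying with onset maximization leaves /f/, /ɹ/ stranded (only a nasal (/m/, /n/, or /ŋ/) is licensed in coda position; onsets are limited to one consonant).
Each unlicensed consonant becomes the onset of a new syllable: /f/ → /fɪ/, /ɹ/ → /ɹɪ/.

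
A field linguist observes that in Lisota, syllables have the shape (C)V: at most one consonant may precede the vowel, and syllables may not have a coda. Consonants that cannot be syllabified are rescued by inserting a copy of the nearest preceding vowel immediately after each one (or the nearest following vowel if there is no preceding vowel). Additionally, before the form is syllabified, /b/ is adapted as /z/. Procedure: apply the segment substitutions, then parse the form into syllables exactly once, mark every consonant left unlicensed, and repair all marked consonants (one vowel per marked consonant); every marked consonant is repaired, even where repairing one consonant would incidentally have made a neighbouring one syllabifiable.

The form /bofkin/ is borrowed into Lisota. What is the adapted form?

Substitution: /b/ → /z/, giving /zofkin/.
Under (C)V, the unsyllabifiable consonants are /f/, /n/ (no codas are permitted; onsets are limited to one consonant).
Each unlicensed consonant becomes the onset of a new syllable: /f/ → /fo/, /n/ → /ni/.

zofokini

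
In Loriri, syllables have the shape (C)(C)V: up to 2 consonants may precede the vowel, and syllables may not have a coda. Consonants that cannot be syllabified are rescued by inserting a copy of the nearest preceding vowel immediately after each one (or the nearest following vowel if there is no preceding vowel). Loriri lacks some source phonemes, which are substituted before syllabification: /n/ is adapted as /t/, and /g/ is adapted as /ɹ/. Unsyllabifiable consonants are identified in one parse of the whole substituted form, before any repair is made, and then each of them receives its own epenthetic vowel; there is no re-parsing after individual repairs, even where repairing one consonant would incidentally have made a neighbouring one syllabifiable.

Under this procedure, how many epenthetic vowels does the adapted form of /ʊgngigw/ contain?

3

After substitution the input is /ʊɹtɹiɹw/.
The unsyllabifiable consonants are /ɹ/, /ɹ/, /w/; each receives one epenthetic vowel.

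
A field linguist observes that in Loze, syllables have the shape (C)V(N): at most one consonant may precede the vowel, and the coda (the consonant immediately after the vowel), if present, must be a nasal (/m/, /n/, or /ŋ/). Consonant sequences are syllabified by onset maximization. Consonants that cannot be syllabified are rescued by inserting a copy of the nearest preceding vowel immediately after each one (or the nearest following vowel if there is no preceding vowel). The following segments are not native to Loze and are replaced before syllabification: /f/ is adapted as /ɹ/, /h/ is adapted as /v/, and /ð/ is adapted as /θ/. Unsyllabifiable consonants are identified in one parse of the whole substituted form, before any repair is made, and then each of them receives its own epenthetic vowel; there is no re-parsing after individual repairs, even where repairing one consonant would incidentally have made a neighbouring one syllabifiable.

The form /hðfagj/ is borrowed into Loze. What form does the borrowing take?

Substitution: /h/ → /v/, /ð/ → /θ/, /f/ → /ɹ/, giving /vθɹagj/.
Syllabifying with onset maximization leaves /v/, /θ/, /g/, /j/ stranded (only a nasal (/m/, /n/, or /ŋ/) is licensed in coda position; onsets are limited to one consonant).
Each unlicensed consonant becomes the onset of a new syllable: /v/ → /va/, /θ/ → /θa/, /g/ → /ga/, /j/ → /ja/.

vaθaɹagaja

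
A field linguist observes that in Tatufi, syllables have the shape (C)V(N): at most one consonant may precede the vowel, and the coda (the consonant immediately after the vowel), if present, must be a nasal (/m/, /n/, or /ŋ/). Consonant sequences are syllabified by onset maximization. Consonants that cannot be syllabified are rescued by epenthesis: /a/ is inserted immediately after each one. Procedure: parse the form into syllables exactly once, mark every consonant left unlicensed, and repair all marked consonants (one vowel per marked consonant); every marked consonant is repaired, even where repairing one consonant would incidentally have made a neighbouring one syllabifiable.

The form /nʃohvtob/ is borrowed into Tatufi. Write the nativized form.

naʃohavatoba

Under (C)V(N), the unsyllabifiable consonants are /n/, /h/, /v/, /b/ (only a nasal (/m/, /n/, or /ŋ/) is licensed in coda position; onsets are limited to one consonant).
Each unlicensed consonant becomes the onset of a new syllable: /n/ → /na/, /h/ → /ha/, /v/ → /va/, /b/ → /ba/.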